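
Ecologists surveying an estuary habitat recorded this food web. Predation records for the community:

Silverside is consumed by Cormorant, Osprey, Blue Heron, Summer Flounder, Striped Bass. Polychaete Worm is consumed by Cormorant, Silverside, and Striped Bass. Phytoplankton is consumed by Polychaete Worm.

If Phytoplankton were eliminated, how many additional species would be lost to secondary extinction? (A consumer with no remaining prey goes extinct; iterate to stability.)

Remove Phytoplankton.
Round 1: Polychaete Worm (all prey gone) → extinct.
Round 2: Silverside (all prey gone) → extinct.
Round 3: Striped Bass (all prey gone), Osprey (all prey gone), Summer Flounder (all prey gone), Blue Heron (all prey gone), Cormorant (all prey gone) → extinct.
No further losses. Total secondary extinctions: 7.

7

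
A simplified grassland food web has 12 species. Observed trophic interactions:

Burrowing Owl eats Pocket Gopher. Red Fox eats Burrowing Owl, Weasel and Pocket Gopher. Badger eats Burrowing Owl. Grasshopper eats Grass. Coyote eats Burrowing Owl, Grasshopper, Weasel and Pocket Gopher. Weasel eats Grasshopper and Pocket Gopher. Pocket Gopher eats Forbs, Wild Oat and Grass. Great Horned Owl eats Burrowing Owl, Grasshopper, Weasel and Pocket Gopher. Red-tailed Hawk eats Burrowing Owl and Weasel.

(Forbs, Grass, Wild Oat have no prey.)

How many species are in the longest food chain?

4 species

One longest chain: Forbs → Pocket Gopher → Burrowing Owl → Badger.
It has 4 species and 3 links.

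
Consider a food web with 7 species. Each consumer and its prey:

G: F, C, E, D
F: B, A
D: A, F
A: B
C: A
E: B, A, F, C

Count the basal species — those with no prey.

Basal species (no prey listed): B.
Count: 1.

1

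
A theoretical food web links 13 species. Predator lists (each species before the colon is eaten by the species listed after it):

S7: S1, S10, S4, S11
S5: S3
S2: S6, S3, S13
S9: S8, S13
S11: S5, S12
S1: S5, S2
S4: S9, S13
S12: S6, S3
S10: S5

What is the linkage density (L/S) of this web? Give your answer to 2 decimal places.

There are L = 19 links among S = 13 species.
L/S = 19/13 = 1.4615 ≈ 1.46.

L/S = 1.46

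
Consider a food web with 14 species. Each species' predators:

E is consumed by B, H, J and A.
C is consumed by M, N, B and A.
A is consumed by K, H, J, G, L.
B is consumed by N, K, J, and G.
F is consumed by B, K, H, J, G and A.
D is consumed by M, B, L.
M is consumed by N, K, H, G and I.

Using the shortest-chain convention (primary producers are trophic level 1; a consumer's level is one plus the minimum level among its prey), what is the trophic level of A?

E is a producer → level 1.
A eats E → level 2.

Trophic level 2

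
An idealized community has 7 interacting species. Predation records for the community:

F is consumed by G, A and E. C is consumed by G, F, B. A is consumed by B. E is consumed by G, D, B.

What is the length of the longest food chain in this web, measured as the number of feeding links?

3 links

One longest chain: C → F → E → G.
It has 4 species and 3 links.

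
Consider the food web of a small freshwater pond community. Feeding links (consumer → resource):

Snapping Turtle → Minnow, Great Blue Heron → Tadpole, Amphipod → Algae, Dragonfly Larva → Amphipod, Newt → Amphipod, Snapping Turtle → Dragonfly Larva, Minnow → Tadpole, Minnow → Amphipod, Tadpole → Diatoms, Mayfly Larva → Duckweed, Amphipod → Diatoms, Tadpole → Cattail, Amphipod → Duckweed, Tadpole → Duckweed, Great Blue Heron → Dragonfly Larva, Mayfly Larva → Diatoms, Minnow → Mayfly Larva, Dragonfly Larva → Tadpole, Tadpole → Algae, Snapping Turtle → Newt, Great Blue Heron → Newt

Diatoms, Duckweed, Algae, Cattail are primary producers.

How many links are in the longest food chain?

One longest chain: Diatoms → Amphipod → Newt → Great Blue Heron.
It has 4 species and 3 links.

3 links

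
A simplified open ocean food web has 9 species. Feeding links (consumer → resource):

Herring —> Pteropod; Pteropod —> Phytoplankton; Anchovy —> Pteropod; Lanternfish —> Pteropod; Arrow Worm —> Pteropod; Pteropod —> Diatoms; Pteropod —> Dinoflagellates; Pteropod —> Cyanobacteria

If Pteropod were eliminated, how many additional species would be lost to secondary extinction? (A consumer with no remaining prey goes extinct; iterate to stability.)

4

Remove Pteropod.
Round 1: Anchovy (all prey gone), Lanternfish (all prey gone), Arrow Worm (all prey gone), Herring (all prey gone) → extinct.
No further losses. Total secondary extinctions: 4.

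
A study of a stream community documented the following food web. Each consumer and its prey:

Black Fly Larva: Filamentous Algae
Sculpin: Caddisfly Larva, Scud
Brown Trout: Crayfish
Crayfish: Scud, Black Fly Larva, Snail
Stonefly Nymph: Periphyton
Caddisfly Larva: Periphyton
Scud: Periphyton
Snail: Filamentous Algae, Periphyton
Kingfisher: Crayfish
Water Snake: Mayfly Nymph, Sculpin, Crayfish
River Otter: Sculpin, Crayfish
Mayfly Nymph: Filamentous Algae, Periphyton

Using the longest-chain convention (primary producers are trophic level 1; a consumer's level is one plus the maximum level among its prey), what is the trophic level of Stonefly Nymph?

Periphyton is a producer → level 1.
Stonefly Nymph eats Periphyton → level 2.

Trophic level 2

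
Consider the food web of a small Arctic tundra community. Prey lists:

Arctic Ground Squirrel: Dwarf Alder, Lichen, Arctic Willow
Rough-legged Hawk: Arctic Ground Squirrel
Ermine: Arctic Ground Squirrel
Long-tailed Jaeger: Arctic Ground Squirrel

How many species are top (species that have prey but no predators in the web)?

3

Top species (has prey, but nothing eats it): Rough-legged Hawk, Ermine, Long-tailed Jaeger.
Count: 3.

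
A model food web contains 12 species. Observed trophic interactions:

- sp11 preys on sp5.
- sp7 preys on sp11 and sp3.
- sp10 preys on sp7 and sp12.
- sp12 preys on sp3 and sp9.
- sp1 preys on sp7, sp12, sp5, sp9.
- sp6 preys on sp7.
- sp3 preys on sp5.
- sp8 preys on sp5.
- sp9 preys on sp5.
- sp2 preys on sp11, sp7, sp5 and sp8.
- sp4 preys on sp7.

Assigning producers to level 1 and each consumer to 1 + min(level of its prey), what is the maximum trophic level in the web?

Producers (level 1): sp5.
Following each consumer down to its lowest-level prey: sp5 → sp3 → sp7 → sp10 (levels 1 through 4).
All prey of sp10 (sp7 3, sp12 3) are at level 3 or above, so sp10 is at level 1 + 3 = 4.
Every consumer has at least one prey at level 3 or below, so none exceeds level 4.

4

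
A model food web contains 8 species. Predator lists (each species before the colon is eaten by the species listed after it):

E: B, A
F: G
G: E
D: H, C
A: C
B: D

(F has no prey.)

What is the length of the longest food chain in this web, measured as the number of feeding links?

One longest chain: F → G → E → B → D → H.
It has 6 species and 5 links.

5 links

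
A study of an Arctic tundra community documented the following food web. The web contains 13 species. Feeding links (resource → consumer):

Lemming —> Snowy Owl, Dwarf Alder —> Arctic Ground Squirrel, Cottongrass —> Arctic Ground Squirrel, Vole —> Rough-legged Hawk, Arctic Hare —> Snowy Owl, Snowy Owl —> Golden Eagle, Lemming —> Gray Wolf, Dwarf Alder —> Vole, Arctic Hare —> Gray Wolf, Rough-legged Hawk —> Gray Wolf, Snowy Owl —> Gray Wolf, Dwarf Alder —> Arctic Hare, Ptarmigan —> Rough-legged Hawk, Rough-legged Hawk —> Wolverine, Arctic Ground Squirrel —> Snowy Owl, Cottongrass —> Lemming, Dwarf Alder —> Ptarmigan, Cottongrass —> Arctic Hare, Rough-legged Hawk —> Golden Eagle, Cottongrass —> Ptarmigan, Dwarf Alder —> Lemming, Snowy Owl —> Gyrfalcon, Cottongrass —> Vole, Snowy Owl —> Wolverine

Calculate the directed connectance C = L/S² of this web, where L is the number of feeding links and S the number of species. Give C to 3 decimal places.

The web has S = 13 species and L = 24 feeding links.
C = L / S² = 24 / 169 = 0.1420 ≈ 0.142.

C = 0.142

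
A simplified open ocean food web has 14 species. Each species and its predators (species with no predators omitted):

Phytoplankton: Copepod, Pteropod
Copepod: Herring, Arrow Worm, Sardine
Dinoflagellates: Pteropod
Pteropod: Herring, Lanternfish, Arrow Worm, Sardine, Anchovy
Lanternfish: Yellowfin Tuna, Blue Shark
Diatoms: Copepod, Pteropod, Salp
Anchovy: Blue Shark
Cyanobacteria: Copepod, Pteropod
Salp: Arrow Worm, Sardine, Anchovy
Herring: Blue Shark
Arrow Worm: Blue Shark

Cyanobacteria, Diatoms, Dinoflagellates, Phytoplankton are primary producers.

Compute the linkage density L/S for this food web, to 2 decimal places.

There are L = 24 links among S = 14 species.
L/S = 24/14 = 1.7143 ≈ 1.71.

L/S = 1.71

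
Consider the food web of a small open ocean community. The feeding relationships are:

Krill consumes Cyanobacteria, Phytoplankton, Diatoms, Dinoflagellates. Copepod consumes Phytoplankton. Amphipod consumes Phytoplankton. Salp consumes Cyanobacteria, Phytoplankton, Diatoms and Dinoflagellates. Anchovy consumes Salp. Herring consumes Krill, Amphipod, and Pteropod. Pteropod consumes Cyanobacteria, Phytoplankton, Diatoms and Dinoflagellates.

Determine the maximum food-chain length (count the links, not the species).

One longest chain: Cyanobacteria → Salp → Anchovy.
It has 3 species and 2 links.

2 links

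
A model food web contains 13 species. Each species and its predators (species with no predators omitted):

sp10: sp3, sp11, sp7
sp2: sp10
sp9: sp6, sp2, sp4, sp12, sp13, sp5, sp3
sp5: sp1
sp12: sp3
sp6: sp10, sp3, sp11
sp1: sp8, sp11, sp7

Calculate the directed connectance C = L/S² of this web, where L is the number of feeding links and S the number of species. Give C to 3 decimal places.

The web has S = 13 species and L = 19 feeding links.
C = L / S² = 19 / 169 = 0.1124 ≈ 0.112.

C = 0.112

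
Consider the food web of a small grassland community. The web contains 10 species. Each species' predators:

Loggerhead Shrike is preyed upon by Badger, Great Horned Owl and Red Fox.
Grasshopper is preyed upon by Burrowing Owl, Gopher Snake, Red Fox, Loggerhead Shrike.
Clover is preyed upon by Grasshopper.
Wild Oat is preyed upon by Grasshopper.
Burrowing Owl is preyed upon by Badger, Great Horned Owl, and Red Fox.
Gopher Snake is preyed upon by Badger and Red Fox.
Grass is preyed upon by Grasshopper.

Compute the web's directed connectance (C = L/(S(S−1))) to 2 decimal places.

The web has S = 10 species and L = 15 feeding links.
C = L / (S(S−1)) = 15 / 90 = 0.1667 ≈ 0.17.

C = 0.17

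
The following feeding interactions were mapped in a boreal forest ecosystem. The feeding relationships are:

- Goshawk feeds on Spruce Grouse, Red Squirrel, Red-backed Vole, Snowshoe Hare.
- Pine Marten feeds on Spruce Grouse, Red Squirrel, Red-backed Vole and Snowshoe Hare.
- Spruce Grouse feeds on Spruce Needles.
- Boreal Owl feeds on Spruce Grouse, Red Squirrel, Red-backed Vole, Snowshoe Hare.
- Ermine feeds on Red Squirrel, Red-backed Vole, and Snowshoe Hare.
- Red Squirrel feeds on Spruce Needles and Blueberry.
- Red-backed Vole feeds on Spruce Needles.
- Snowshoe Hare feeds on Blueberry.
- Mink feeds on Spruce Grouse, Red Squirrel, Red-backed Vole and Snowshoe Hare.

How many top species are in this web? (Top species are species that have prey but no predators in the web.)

5

Top species (has prey, but nothing eats it): Pine Marten, Ermine, Boreal Owl, Goshawk, Mink.
Count: 5.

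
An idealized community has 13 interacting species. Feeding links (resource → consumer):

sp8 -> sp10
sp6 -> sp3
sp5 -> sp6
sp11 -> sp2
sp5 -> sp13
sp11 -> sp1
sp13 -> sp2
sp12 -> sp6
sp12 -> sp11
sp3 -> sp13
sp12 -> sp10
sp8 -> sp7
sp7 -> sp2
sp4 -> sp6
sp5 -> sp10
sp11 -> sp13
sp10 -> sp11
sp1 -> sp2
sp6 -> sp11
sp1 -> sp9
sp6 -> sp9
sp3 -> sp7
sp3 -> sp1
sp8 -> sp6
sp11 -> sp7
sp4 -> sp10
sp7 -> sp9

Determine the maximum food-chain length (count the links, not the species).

One longest chain: sp12 → sp10 → sp11 → sp13 → sp2.
It has 5 species and 4 links.

4 links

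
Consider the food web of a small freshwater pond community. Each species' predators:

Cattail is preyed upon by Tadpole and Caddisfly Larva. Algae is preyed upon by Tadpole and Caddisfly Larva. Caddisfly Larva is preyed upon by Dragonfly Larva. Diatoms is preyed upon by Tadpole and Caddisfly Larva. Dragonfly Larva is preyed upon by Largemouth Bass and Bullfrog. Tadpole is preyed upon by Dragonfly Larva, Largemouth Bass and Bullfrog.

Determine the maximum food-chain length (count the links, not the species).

3 links

One longest chain: Cattail → Tadpole → Dragonfly Larva → Largemouth Bass.
It has 4 species and 3 links.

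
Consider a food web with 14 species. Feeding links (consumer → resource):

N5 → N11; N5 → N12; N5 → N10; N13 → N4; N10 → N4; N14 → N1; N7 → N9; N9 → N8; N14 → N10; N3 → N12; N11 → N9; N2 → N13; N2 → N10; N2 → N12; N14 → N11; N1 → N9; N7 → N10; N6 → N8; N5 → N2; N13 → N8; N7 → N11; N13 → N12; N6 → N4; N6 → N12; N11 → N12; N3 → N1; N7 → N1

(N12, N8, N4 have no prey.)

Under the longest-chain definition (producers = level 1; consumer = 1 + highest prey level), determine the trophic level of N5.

N12 is a producer → level 1.
N13 eats N12 (level 1); other prey at levels: N8 1, N4 1 → level 2.
N2 eats N13 (level 2); other prey at levels: N12 1, N10 2 → level 3.
N5 eats N2 (level 3); other prey at levels: N12 1, N10 2, N11 3 → level 4.

Trophic level 4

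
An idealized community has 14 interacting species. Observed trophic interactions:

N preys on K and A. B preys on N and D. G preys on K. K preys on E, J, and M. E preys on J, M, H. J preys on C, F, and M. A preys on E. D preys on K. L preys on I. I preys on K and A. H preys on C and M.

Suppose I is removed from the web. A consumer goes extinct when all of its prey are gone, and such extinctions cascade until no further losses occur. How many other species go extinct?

1

Remove I.
Round 1: L (all prey gone) → extinct.
No further losses. Total secondary extinctions: 1.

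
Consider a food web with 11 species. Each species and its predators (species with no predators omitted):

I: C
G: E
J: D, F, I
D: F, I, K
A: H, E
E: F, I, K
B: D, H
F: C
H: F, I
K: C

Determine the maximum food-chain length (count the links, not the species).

3 links

One longest chain: B → D → I → C.
It has 4 species and 3 links.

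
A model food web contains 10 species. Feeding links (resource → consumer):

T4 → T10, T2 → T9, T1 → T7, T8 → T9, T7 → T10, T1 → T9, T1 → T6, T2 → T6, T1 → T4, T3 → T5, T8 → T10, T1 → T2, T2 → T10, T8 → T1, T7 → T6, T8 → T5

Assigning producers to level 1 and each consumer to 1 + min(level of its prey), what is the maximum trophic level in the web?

3

Producers (level 1): T8, T3.
Following each consumer down to its lowest-level prey: T8 → T1 → T2 (levels 1 through 3).
All prey of T2 (T1 2) are at level 2 or above, so T2 is at level 1 + 2 = 3.
Every consumer has at least one prey at level 2 or below, so none exceeds level 3.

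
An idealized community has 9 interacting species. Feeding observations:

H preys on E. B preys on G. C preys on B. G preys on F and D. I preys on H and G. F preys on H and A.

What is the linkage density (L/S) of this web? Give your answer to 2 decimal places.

L/S = 1.00

There are L = 9 links among S = 9 species.
L/S = 9/9 = 1.0000 ≈ 1.00.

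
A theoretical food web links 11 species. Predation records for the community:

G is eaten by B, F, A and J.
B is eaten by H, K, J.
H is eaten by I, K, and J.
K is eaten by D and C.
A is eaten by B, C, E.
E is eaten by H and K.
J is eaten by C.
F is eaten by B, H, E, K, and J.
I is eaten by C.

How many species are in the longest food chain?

6 species

One longest chain: G → A → E → H → J → C.
It has 6 species and 5 links.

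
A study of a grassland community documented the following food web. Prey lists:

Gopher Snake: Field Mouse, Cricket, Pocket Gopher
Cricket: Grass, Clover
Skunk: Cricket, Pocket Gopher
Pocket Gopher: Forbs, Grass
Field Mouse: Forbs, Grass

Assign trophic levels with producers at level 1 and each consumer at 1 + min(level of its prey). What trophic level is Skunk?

Grass is a producer → level 1.
Cricket eats Grass → level 2.
Skunk eats Cricket → level 3.
No prey of Skunk is below level 2, so 3 is the minimum.

Trophic level 3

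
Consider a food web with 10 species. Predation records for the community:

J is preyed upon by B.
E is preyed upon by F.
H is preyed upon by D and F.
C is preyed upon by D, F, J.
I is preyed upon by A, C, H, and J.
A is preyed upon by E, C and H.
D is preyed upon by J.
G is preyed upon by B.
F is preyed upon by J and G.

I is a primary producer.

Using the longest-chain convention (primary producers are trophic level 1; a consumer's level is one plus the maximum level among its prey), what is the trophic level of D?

Trophic level 4

I is a producer → level 1.
A eats I → level 2.
H eats A (level 2); other prey at levels: I 1 → level 3.
D eats H (level 3); other prey at levels: C 3 → level 4.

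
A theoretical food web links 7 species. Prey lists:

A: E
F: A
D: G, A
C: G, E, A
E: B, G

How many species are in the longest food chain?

One longest chain: B → E → A → D.
It has 4 species and 3 links.

4 species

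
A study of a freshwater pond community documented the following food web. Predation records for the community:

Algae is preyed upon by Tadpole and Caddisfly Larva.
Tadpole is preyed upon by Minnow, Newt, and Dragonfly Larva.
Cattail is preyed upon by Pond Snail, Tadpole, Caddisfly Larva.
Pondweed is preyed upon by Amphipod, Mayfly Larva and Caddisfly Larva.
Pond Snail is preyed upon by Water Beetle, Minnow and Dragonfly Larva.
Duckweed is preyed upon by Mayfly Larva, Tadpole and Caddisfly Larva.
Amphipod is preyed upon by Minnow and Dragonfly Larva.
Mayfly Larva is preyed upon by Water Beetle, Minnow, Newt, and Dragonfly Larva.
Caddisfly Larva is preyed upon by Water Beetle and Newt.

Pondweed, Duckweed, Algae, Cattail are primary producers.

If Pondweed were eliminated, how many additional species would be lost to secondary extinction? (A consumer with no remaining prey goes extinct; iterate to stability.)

Remove Pondweed.
Round 1: Amphipod (all prey gone) → extinct.
No further losses. Total secondary extinctions: 1.

1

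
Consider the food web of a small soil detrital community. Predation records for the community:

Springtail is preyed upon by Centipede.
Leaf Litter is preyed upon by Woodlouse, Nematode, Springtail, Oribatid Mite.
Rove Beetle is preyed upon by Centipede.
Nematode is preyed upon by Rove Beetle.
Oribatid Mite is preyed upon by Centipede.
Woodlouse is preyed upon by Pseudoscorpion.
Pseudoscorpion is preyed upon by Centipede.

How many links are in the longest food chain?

3 links

One longest chain: Leaf Litter → Nematode → Rove Beetle → Centipede.
It has 4 species and 3 links.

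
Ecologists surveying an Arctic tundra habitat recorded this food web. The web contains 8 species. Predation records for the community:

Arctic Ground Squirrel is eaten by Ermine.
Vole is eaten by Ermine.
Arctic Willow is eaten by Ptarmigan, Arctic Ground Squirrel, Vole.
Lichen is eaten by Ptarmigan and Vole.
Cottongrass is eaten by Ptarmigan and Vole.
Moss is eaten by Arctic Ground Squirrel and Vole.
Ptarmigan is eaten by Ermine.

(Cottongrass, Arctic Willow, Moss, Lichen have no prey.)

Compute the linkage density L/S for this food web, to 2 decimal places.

L/S = 1.50

There are L = 12 links among S = 8 species.
L/S = 12/8 = 1.5000 ≈ 1.50.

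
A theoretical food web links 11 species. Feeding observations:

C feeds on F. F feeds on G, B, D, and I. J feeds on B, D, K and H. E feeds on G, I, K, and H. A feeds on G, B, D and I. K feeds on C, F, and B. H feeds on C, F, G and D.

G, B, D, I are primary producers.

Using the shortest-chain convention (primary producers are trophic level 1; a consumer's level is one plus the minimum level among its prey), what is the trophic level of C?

Trophic level 3

G is a producer → level 1.
F eats G → level 2.
C eats F → level 3.
No prey of C is below level 2, so 3 is the minimum.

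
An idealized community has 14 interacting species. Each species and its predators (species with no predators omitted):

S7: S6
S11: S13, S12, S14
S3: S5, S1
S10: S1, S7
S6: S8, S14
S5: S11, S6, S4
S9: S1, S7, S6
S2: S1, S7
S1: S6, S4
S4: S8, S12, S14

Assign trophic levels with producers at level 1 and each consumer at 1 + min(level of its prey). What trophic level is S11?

Trophic level 3

S3 is a producer → level 1.
S5 eats S3 → level 2.
S11 eats S5 → level 3.
No prey of S11 is below level 2, so 3 is the minimum.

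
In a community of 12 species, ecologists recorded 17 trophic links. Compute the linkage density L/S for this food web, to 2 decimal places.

L/S = 1.42

There are L = 17 links among S = 12 species.
L/S = 17/12 = 1.4167 ≈ 1.42.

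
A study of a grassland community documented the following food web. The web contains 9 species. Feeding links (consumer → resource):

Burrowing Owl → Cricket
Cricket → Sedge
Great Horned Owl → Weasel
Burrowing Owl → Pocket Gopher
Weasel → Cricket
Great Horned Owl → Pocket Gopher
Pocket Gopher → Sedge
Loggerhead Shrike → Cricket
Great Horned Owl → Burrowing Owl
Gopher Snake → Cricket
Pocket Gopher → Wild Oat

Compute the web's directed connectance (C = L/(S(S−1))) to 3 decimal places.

C = 0.153

The web has S = 9 species and L = 11 feeding links.
C = L / (S(S−1)) = 11 / 72 = 0.1528 ≈ 0.153.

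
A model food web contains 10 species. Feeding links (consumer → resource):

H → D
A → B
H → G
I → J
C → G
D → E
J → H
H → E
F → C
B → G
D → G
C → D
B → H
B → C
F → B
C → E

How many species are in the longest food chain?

5 species

One longest chain: E → D → C → B → A.
It has 5 species and 4 links.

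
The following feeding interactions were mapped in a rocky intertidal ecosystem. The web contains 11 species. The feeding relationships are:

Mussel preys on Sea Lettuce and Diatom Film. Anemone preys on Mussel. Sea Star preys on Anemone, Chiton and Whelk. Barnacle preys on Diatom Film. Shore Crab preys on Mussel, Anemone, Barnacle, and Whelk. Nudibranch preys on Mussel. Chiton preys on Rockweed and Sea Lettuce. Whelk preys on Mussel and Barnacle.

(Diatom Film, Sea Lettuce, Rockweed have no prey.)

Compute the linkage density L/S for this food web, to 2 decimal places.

L/S = 1.45

There are L = 16 links among S = 11 species.
L/S = 16/11 = 1.4545 ≈ 1.45.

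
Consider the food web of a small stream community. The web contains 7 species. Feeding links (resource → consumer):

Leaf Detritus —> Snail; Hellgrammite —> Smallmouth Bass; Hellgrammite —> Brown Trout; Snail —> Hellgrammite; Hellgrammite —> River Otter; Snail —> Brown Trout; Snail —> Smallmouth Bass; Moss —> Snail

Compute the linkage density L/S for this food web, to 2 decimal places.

There are L = 8 links among S = 7 species.
L/S = 8/7 = 1.1429 ≈ 1.14.

L/S = 1.14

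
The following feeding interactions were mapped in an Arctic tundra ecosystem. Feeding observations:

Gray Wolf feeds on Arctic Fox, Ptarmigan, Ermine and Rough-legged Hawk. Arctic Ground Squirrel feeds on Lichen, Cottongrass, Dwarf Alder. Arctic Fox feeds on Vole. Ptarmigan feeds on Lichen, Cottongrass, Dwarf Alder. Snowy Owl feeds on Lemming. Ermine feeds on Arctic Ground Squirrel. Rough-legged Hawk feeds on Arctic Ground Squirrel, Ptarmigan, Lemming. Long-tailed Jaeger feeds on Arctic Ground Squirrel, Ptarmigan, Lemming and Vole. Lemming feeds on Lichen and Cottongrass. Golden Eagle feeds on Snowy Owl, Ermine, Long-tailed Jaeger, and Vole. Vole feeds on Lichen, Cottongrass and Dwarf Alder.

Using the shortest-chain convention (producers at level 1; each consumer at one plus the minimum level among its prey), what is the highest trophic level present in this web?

Producers (level 1): Lichen, Dwarf Alder, Cottongrass.
Following each consumer down to its lowest-level prey: Lichen → Arctic Ground Squirrel → Ermine (levels 1 through 3).
All prey of Ermine (Arctic Ground Squirrel 2) are at level 2 or above, so Ermine is at level 1 + 2 = 3.
Every consumer has at least one prey at level 2 or below, so none exceeds level 3.

3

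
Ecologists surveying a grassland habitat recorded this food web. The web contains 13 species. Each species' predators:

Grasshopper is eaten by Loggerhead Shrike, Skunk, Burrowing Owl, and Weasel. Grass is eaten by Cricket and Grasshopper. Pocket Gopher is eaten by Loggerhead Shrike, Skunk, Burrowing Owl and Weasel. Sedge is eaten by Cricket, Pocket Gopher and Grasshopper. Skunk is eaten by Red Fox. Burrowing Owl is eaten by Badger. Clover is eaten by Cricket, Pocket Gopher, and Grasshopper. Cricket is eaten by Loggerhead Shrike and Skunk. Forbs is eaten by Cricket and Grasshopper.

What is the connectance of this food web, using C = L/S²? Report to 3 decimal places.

The web has S = 13 species and L = 22 feeding links.
C = L / S² = 22 / 169 = 0.1302 ≈ 0.130.

C = 0.130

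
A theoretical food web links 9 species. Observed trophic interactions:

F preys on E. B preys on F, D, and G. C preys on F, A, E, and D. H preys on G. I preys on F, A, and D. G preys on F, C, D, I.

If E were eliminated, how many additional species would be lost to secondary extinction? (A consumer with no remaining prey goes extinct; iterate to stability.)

Remove E.
Round 1: F (all prey gone) → extinct.
No further losses. Total secondary extinctions: 1.

1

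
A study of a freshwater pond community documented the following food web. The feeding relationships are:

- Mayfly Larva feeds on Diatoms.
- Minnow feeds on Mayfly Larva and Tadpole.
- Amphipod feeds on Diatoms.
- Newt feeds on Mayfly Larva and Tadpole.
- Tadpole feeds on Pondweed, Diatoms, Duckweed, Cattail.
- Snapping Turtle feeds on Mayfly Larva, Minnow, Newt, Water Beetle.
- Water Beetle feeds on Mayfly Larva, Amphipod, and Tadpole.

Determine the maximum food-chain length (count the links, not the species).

3 links

One longest chain: Diatoms → Mayfly Larva → Water Beetle → Snapping Turtle.
It has 4 species and 3 links.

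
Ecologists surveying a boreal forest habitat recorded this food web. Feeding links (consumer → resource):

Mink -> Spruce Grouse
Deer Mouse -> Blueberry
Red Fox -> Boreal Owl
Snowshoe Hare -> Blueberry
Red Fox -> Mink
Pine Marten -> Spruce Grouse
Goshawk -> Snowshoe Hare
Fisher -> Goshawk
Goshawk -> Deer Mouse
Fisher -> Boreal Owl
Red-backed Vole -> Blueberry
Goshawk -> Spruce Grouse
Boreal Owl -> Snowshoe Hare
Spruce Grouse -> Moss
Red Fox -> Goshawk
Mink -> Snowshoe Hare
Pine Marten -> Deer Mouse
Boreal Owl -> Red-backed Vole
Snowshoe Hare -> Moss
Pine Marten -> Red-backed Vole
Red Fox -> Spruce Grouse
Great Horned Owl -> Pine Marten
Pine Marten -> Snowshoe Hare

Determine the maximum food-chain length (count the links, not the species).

3 links

One longest chain: Blueberry → Deer Mouse → Goshawk → Red Fox.
It has 4 species and 3 links.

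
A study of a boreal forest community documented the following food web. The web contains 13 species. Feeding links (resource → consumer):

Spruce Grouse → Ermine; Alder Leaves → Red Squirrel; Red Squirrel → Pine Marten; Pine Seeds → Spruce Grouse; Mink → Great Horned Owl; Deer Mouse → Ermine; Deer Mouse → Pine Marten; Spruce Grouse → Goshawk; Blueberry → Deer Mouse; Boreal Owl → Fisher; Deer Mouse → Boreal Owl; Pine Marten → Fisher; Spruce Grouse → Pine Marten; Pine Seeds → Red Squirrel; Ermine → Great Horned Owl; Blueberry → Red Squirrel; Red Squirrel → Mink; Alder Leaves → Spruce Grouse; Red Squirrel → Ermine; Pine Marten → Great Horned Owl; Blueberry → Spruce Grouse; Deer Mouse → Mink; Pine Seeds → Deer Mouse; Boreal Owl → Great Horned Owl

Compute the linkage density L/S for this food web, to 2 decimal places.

L/S = 1.85

There are L = 24 links among S = 13 species.
L/S = 24/13 = 1.8462 ≈ 1.85.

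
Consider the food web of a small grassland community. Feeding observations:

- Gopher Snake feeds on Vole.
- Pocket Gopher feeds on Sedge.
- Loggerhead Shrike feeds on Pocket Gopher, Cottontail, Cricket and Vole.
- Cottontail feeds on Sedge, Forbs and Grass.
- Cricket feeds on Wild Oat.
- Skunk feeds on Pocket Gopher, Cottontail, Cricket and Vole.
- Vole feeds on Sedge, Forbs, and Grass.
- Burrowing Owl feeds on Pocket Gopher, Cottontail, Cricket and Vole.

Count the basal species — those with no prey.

4

Basal species (no prey listed): Sedge, Grass, Forbs, Wild Oat.
Count: 4.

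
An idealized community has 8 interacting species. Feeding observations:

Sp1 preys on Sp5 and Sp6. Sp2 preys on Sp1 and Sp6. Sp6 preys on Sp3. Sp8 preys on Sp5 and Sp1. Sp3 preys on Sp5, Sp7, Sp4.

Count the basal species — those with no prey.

3

Basal species (no prey listed): Sp4, Sp5, Sp7.
Count: 3.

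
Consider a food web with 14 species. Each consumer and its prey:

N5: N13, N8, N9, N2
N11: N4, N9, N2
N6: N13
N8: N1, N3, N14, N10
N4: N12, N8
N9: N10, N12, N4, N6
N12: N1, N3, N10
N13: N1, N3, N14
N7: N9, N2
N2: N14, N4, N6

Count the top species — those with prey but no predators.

Top species (has prey, but nothing eats it): N7, N5, N11.
Count: 3.

3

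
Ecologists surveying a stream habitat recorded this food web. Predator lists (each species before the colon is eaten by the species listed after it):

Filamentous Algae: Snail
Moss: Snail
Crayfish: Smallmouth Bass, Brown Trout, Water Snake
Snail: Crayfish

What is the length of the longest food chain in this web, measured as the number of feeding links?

One longest chain: Moss → Snail → Crayfish → Smallmouth Bass.
It has 4 species and 3 links.

3 links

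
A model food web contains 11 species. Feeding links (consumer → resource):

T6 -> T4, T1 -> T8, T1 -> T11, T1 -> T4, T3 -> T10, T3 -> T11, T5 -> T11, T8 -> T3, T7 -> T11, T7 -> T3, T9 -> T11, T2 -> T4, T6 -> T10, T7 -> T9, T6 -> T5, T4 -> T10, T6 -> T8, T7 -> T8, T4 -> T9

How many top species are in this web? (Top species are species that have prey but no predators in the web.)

Top species (has prey, but nothing eats it): T7, T6, T2, T1.
Count: 4.

4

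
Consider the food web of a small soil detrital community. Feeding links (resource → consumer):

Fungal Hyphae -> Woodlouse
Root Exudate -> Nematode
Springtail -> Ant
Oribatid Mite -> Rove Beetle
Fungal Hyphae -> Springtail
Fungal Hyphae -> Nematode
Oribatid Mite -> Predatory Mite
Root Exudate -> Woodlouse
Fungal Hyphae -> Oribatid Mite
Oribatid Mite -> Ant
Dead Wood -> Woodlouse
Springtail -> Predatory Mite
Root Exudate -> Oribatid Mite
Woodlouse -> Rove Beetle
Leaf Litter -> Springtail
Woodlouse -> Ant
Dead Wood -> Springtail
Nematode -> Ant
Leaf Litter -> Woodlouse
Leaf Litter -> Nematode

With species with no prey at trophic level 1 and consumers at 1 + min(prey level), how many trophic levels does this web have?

Basal resources (level 1): Leaf Litter, Dead Wood, Root Exudate, Fungal Hyphae.
Following each consumer down to its lowest-level prey: Leaf Litter → Springtail → Predatory Mite (levels 1 through 3).
All prey of Predatory Mite (Springtail 2, Oribatid Mite 2) are at level 2 or above, so Predatory Mite is at level 1 + 2 = 3.
Every consumer has at least one prey at level 2 or below, so none exceeds level 3.

3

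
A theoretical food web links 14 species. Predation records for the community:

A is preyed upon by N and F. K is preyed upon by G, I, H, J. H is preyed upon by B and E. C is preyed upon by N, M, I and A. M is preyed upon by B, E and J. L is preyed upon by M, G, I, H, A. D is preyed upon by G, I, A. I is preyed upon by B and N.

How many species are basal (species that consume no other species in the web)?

4

Basal species (no prey listed): K, D, C, L.
Count: 4.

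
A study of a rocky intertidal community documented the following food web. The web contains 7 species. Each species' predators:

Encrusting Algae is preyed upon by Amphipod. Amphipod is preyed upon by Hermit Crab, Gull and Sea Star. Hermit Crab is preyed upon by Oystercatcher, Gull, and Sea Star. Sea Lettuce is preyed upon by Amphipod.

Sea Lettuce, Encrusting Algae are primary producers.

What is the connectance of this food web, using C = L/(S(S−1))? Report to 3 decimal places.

C = 0.190

The web has S = 7 species and L = 8 feeding links.
C = L / (S(S−1)) = 8 / 42 = 0.1905 ≈ 0.190.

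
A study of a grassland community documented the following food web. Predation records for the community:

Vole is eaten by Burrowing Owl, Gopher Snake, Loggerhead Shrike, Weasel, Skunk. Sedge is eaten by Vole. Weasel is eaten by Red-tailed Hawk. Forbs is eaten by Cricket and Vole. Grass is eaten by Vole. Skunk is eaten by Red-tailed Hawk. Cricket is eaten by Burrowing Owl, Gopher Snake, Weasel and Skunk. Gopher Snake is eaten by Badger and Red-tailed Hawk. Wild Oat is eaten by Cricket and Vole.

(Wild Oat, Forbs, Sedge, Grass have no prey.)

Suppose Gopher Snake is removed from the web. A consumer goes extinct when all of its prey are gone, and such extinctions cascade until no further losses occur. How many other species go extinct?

Remove Gopher Snake.
Round 1: Badger (all prey gone) → extinct.
No further losses. Total secondary extinctions: 1.

1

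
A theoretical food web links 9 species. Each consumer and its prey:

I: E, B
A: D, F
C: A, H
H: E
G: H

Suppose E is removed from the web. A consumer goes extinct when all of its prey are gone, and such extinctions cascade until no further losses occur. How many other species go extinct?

2

Remove E.
Round 1: H (all prey gone) → extinct.
Round 2: G (all prey gone) → extinct.
No further losses. Total secondary extinctions: 2.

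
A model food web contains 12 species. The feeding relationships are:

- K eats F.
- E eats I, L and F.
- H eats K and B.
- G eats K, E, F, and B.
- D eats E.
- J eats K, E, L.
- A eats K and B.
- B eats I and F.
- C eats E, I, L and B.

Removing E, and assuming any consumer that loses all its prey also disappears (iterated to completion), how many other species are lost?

Remove E.
Round 1: D (all prey gone) → extinct.
No further losses. Total secondary extinctions: 1.

1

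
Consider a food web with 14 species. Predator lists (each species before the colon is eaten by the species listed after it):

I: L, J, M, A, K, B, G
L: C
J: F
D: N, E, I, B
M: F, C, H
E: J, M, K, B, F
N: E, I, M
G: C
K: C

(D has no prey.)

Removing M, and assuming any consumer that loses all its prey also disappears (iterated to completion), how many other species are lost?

1

Remove M.
Round 1: H (all prey gone) → extinct.
No further losses. Total secondary extinctions: 1.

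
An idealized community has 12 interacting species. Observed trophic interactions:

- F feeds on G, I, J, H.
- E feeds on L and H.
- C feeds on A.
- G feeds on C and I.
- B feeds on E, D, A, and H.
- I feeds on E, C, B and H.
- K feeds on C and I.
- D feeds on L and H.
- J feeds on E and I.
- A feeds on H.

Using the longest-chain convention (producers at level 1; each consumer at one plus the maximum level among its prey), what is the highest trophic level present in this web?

Producers (level 1): H, L.
H → A → C → I → J → F gives F level 6.
No species has a prey at level 6, so no species reaches level 7.

6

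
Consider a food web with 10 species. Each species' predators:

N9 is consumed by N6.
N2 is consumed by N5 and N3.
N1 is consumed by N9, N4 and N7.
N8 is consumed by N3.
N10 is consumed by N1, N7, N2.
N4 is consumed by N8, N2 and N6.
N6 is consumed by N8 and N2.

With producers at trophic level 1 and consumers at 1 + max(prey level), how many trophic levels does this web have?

6

Producers (level 1): N10.
N10 → N1 → N4 → N6 → N2 → N3 gives N3 level 6.
No species has a prey at level 6, so no species reaches level 7.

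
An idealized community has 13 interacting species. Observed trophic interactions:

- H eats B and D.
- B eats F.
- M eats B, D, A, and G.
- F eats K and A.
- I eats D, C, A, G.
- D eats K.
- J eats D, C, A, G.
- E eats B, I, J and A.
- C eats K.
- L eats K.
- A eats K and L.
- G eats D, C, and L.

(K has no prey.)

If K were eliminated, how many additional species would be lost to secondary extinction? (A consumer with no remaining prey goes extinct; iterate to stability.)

Remove K.
Round 1: L (all prey gone), D (all prey gone), C (all prey gone) → extinct.
Round 2: A (all prey gone), G (all prey gone) → extinct.
Round 3: J (all prey gone), I (all prey gone), F (all prey gone) → extinct.
Round 4: B (all prey gone) → extinct.
Round 5: M (all prey gone), H (all prey gone), E (all prey gone) → extinct.
No further losses. Total secondary extinctions: 12.

12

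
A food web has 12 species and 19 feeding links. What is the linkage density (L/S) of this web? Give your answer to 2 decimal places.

L/S = 1.58

There are L = 19 links among S = 12 species.
L/S = 19/12 = 1.5833 ≈ 1.58.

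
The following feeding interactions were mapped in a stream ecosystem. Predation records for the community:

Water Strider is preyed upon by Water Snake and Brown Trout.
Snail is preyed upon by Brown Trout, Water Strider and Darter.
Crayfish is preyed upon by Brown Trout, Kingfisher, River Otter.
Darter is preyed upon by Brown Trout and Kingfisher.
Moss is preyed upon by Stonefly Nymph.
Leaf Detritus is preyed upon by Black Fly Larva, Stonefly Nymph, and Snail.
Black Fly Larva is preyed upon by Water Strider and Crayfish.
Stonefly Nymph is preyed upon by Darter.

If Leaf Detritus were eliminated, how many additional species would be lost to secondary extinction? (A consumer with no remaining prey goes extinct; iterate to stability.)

6

Remove Leaf Detritus.
Round 1: Black Fly Larva (all prey gone), Snail (all prey gone) → extinct.
Round 2: Crayfish (all prey gone), Water Strider (all prey gone) → extinct.
Round 3: Water Snake (all prey gone), River Otter (all prey gone) → extinct.
No further losses. Total secondary extinctions: 6.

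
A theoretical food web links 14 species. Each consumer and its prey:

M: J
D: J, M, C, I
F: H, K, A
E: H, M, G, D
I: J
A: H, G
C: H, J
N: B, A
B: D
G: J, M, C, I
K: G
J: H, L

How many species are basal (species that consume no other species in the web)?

2

Basal species (no prey listed): H, L.
Count: 2.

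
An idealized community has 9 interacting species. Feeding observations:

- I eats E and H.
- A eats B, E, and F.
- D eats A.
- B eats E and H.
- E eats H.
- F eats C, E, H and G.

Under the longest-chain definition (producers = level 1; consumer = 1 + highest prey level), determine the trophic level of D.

Trophic level 5

H is a producer → level 1.
E eats H → level 2.
B eats E (level 2); other prey at levels: H 1 → level 3.
A eats B (level 3); other prey at levels: E 2, F 3 → level 4.
D eats A → level 5.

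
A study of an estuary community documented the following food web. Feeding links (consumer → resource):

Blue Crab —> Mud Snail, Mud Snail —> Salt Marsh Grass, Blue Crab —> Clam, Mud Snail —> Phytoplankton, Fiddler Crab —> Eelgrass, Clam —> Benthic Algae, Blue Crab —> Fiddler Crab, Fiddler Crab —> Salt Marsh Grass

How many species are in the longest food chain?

One longest chain: Salt Marsh Grass → Mud Snail → Blue Crab.
It has 3 species and 2 links.

3 species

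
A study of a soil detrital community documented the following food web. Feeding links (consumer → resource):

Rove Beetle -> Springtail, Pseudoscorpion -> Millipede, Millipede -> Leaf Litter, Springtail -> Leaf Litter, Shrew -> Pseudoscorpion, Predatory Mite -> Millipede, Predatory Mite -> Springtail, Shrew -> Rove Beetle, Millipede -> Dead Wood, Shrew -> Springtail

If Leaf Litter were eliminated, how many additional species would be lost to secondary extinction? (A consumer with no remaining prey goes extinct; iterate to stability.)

Remove Leaf Litter.
Round 1: Springtail (all prey gone) → extinct.
Round 2: Rove Beetle (all prey gone) → extinct.
No further losses. Total secondary extinctions: 2.

2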